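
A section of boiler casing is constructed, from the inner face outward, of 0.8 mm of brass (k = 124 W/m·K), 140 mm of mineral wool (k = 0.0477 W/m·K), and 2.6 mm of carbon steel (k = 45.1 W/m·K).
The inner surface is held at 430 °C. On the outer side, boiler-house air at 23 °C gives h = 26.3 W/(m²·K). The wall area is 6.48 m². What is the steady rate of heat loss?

Using the resistance-network approach (series):
R_brass = L/(kA) = 0.0008/(124×6.48) = 9.956×10^-7 K/W
R_mineral wool = L/(kA) = 0.14/(0.0477×6.48) = 0.4529 K/W
R_carbon steel = L/(kA) = 0.0026/(45.1×6.48) = 8.897×10^-6 K/W
R_outer film = 1/(h_o·A) = 1/(26.3×6.48) = 0.005868 K/W
R_total = 0.4588 K/W
Q = ΔT / R_total = 407 / 0.4588

Q ≈ 887 W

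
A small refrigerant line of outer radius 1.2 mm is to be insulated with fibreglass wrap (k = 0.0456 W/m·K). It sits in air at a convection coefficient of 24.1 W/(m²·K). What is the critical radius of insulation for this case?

For a cylinder r_cr = k/h = 0.0456/24.1
r_cr = 1.89 mm; since the bare radius (1.2 mm) is below r_cr, adding a thin layer of insulation will *increase* heat loss.

r_cr ≈ 1.89 mm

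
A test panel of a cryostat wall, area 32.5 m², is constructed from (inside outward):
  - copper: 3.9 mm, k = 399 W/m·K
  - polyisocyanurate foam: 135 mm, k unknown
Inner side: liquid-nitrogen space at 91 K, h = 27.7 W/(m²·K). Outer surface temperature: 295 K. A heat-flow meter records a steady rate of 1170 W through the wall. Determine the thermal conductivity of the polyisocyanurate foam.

Using the resistance-network approach (series):
R_inner film = 1/(h_i·A) = 1/(27.7×32.5) = 0.001111 K/W
R_copper = L/(kA) = 0.0039/(399×32.5) = 3.008×10^-7 K/W
Sum of known resistances R_other = 0.001111 K/W
Total R = ΔT/Q = 204/1170 = 0.1744 K/W
R_polyisocyanurate foam = R_total − R_other = 0.1732 K/W
k = L/(R·A) = 0.135/(0.1732×32.5)

k ≈ 0.024 W/(m·K)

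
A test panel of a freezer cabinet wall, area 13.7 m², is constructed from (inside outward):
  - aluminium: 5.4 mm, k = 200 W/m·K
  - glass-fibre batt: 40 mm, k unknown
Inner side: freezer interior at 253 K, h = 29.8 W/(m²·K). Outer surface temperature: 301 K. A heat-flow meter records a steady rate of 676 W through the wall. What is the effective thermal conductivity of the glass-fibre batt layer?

k ≈ 0.0426 W/(m·K)

Model the wall as resistances in series:
R_inner film = 1/(h_i·A) = 1/(29.8×13.7) = 0.002449 K/W
R_aluminium = L/(kA) = 0.0054/(200×13.7) = 1.971×10^-6 K/W
Sum of known resistances R_other = 0.002451 K/W
Total R = ΔT/Q = 48/676 = 0.07101 K/W
R_glass-fibre batt = R_total − R_other = 0.06855 K/W
k = L/(R·A) = 0.04/(0.06855×13.7)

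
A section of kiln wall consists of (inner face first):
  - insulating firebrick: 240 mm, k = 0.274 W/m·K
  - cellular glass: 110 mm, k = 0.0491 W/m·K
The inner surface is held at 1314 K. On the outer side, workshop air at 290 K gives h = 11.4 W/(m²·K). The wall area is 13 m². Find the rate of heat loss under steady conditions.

Series thermal resistances:
R_insulating firebrick = L/(kA) = 0.24/(0.274×13) = 0.06738 K/W
R_cellular glass = L/(kA) = 0.11/(0.0491×13) = 0.1723 K/W
R_outer film = 1/(h_o·A) = 1/(11.4×13) = 0.006748 K/W
R_total = 0.2465 K/W
Q = ΔT / R_total = 1024 / 0.2465

Q ≈ 4150 W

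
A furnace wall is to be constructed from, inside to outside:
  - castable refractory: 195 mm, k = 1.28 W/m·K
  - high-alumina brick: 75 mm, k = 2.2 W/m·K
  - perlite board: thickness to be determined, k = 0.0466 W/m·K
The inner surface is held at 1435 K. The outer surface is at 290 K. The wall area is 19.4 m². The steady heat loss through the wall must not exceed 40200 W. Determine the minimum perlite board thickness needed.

Series thermal resistances:
R_castable refractory = L/(kA) = 0.195/(1.28×19.4) = 0.007853 K/W
R_high-alumina brick = L/(kA) = 0.075/(2.2×19.4) = 0.001757 K/W
Sum of the known resistances R_other = 0.00961 K/W
Required total resistance R_tot = ΔT/Q_allow = 1145/40200 = 0.02848 K/W
R_perlite board = R_tot − R_other = 0.01887 K/W
L = R·k·A = 0.01887×0.0466×19.4

L ≈ 17.1 mm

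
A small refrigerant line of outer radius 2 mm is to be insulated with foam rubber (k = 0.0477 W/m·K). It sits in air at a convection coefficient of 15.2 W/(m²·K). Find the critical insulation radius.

For a cylinder r_cr = k/h = 0.0477/15.2
r_cr = 3.14 mm; since the bare radius (2 mm) is below r_cr, adding a thin layer of insulation will *increase* heat loss.

r_cr ≈ 3.14 mm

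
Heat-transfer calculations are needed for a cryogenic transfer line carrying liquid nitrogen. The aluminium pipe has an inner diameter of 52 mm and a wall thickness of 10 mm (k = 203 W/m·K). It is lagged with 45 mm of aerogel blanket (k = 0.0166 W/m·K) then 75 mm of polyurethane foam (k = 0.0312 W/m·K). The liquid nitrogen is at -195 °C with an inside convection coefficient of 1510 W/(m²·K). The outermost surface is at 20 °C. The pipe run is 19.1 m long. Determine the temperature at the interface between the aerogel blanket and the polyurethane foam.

T ≈ -44.6 °C

Cylindrical conduction, so R = ln(r₂/r₁)/(2πkL) per layer, in series:
R_inner film = 1/(h_i·2πr₁L) = 1/(1510×2π×0.026×19.1) = 2.122×10^-4 K/W
R_aluminium pipe wall = ln(36/26)/(2π×203×19.1) = 1.336×10^-5 K/W
R_aerogel blanket = ln(81/36)/(2π×0.0166×19.1) = 0.4071 K/W
R_polyurethane foam = ln(156/81)/(2π×0.0312×19.1) = 0.175 K/W
R_total = 0.5823 K/W
Q = ΔT/R_total = 215/0.5823
Q = 369 W
T_interface = T_inner + Q·ΣR(inner→interface) = -195 + 369×0.4073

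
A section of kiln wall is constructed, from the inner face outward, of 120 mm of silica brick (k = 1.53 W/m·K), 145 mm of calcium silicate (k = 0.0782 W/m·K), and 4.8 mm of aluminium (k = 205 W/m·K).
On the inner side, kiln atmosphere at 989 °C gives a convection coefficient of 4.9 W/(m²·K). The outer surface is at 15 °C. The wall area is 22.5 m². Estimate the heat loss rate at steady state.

Q ≈ 10300 W

Using the resistance-network approach (series):
R_inner film = 1/(h_i·A) = 1/(4.9×22.5) = 0.00907 K/W
R_silica brick = L/(kA) = 0.12/(1.53×22.5) = 0.003486 K/W
R_calcium silicate = L/(kA) = 0.145/(0.0782×22.5) = 0.08241 K/W
R_aluminium = L/(kA) = 0.0048/(205×22.5) = 1.041×10^-6 K/W
R_total = 0.09497 K/W
Q = ΔT / R_total = 974 / 0.09497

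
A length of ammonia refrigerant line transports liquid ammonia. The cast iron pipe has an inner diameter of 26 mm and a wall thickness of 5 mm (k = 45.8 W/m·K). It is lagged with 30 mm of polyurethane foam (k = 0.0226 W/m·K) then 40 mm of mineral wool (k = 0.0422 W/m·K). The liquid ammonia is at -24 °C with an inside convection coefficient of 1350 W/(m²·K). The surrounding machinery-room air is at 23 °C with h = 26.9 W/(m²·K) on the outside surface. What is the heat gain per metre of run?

Cylindrical conduction, so R = ln(r₂/r₁)/(2πkL) per layer, in series:
R_inner film = 1/(h_i·2πr₁L) = 1/(1350×2π×0.013×1) = 0.009069 K/W
R_cast iron pipe wall = ln(18/13)/(2π×45.8×1) = 0.001131 K/W
R_polyurethane foam = ln(48/18)/(2π×0.0226×1) = 6.907 K/W
R_mineral wool = ln(88/48)/(2π×0.0422×1) = 2.286 K/W
R_outer film = 1/(h_o·2πr_oL) = 1/(26.9×2π×0.088×1) = 0.06723 K/W
R_total = 9.271 K/W
Q = ΔT/R_total = 47/9.271

q′ ≈ 5.07 W/m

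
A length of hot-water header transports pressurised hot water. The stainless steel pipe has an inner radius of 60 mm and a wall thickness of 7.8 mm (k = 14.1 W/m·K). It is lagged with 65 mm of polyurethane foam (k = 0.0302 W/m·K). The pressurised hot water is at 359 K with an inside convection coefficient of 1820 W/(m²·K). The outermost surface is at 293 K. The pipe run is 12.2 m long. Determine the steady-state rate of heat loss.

Radial resistances (cylindrical: R_cond = ln(r_o/r_i)/(2πkL), R_conv = 1/(h·2πrL)):
R_inner film = 1/(h_i·2πr₁L) = 1/(1820×2π×0.06×12.2) = 1.195×10^-4 K/W
R_stainless steel pipe wall = ln(67.8/60)/(2π×14.1×12.2) = 1.131×10^-4 K/W
R_polyurethane foam = ln(132.8/67.8)/(2π×0.0302×12.2) = 0.2904 K/W
R_total = 0.2906 K/W
Q = ΔT/R_total = 66/0.2906

Q ≈ 227 W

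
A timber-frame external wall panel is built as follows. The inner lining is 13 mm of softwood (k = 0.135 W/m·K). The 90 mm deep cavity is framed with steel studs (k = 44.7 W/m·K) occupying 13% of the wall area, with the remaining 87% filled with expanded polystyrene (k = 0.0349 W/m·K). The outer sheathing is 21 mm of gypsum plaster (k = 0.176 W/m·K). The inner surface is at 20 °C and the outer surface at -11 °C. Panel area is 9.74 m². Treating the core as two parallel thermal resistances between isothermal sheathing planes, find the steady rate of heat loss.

Sheathing layers in series; stud and cavity paths in parallel between them.
R_inner = 0.013/(0.135×9.74) = 0.009887 K/W
R_stud  = 0.09/(44.7×0.13×9.74) = 0.00159 K/W
R_cav   = 0.09/(0.0349×0.87×9.74) = 0.3043 K/W
1/R_core = 1/R_stud + 1/R_cav → R_core = 0.001582 K/W
R_outer = 0.021/(0.176×9.74) = 0.01225 K/W
R_total = 0.02372 K/W
Q = ΔT/R_total = 31/0.02372

Q ≈ 1310 W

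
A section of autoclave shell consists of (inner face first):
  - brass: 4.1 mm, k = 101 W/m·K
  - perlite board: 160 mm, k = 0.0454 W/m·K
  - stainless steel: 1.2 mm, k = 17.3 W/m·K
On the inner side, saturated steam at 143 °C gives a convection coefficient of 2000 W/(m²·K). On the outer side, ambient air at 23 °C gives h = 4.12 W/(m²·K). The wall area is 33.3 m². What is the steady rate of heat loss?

Using the resistance-network approach (series):
R_inner film = 1/(h_i·A) = 1/(2000×33.3) = 1.502×10^-5 K/W
R_brass = L/(kA) = 0.0041/(101×33.3) = 1.219×10^-6 K/W
R_perlite board = L/(kA) = 0.16/(0.0454×33.3) = 0.1058 K/W
R_stainless steel = L/(kA) = 0.0012/(17.3×33.3) = 2.083×10^-6 K/W
R_outer film = 1/(h_o·A) = 1/(4.12×33.3) = 0.007289 K/W
R_total = 0.1131 K/W
Q = ΔT / R_total = 120 / 0.1131

Q ≈ 1060 W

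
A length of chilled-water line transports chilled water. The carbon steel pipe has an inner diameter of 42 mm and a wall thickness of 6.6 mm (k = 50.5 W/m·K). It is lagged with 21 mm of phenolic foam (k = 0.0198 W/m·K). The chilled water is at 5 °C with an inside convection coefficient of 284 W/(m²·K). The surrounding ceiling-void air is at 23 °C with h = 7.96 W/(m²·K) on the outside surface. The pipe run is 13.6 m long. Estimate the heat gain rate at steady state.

Q ≈ 49.1 W

Treating each annulus and film as a series resistance:
R_inner film = 1/(h_i·2πr₁L) = 1/(284×2π×0.021×13.6) = 0.001962 K/W
R_carbon steel pipe wall = ln(27.6/21)/(2π×50.5×13.6) = 6.333×10^-5 K/W
R_phenolic foam = ln(48.6/27.6)/(2π×0.0198×13.6) = 0.3344 K/W
R_outer film = 1/(h_o·2πr_oL) = 1/(7.96×2π×0.0486×13.6) = 0.03025 K/W
R_total = 0.3667 K/W
Q = ΔT/R_total = 18/0.3667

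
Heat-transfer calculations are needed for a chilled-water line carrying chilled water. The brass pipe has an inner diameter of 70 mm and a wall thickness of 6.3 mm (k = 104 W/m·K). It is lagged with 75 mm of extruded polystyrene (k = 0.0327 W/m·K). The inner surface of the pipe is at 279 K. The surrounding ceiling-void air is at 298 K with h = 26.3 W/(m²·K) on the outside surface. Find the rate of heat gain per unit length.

q′ ≈ 3.73 W/m

For a radial system each layer contributes R = ln(r_out/r_in)/(2πkL); films add R = 1/(hA).
R_brass pipe wall = ln(41.3/35)/(2π×104×1) = 2.533×10^-4 K/W
R_extruded polystyrene = ln(116.3/41.3)/(2π×0.0327×1) = 5.039 K/W
R_outer film = 1/(h_o·2πr_oL) = 1/(26.3×2π×0.1163×1) = 0.05203 K/W
R_total = 5.091 K/W
Q = ΔT/R_total = 19/5.091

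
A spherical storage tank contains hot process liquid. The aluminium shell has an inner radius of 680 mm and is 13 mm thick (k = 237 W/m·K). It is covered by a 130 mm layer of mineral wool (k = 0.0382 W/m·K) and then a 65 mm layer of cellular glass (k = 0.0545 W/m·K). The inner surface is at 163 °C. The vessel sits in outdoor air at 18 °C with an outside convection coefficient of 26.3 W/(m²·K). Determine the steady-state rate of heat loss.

Q ≈ 238 W

Each spherical layer contributes R = (1/r_i − 1/r_o)/(4πk):
R_aluminium shell = (1/0.68 − 1/0.693)/(4π×237) = 9.263×10^-6 K/W
R_mineral wool = (1/0.693 − 1/0.823)/(4π×0.0382) = 0.4748 K/W
R_cellular glass = (1/0.823 − 1/0.888)/(4π×0.0545) = 0.1299 K/W
R_outer film = 1/(h·4πr_o²) = 1/(26.3×4π×0.888²) = 0.003837 K/W
R_total = 0.6085 K/W
Q = ΔT/R_total = 145/0.6085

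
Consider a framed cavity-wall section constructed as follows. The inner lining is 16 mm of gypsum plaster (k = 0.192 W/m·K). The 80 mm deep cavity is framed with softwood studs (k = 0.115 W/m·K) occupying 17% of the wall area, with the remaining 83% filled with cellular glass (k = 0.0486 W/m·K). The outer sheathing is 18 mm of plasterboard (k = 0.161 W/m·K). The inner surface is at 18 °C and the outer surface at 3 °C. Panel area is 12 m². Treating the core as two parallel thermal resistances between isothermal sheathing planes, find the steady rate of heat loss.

Q ≈ 118 W

Sheathing layers in series; stud and cavity paths in parallel between them.
R_inner = 0.016/(0.192×12) = 0.006944 K/W
R_stud  = 0.08/(0.115×0.17×12) = 0.341 K/W
R_cav   = 0.08/(0.0486×0.83×12) = 0.1653 K/W
1/R_core = 1/R_stud + 1/R_cav → R_core = 0.1113 K/W
R_outer = 0.018/(0.161×12) = 0.009317 K/W
R_total = 0.1276 K/W
Q = ΔT/R_total = 15/0.1276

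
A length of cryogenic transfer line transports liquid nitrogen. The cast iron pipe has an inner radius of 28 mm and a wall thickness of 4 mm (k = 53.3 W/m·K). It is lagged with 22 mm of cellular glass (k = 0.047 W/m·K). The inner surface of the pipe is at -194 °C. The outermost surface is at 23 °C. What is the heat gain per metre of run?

q′ ≈ 122 W/m

Radial resistances (cylindrical: R_cond = ln(r_o/r_i)/(2πkL), R_conv = 1/(h·2πrL)):
R_cast iron pipe wall = ln(32/28)/(2π×53.3×1) = 3.987×10^-4 K/W
R_cellular glass = ln(54/32)/(2π×0.047×1) = 1.772 K/W
R_total = 1.772 K/W
Q = ΔT/R_total = 217/1.772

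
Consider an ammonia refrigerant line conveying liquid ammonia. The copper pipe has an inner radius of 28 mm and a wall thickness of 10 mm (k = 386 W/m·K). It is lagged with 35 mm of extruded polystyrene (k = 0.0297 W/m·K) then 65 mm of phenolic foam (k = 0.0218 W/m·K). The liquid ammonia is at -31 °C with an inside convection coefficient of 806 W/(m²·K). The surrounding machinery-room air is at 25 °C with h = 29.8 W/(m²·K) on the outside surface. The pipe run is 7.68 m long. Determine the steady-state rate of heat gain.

Q ≈ 52.5 W

Cylindrical conduction, so R = ln(r₂/r₁)/(2πkL) per layer, in series:
R_inner film = 1/(h_i·2πr₁L) = 1/(806×2π×0.028×7.68) = 9.183×10^-4 K/W
R_copper pipe wall = ln(38/28)/(2π×386×7.68) = 1.64×10^-5 K/W
R_extruded polystyrene = ln(73/38)/(2π×0.0297×7.68) = 0.4555 K/W
R_phenolic foam = ln(138/73)/(2π×0.0218×7.68) = 0.6053 K/W
R_outer film = 1/(h_o·2πr_oL) = 1/(29.8×2π×0.138×7.68) = 0.005039 K/W
R_total = 1.067 K/W
Q = ΔT/R_total = 56/1.067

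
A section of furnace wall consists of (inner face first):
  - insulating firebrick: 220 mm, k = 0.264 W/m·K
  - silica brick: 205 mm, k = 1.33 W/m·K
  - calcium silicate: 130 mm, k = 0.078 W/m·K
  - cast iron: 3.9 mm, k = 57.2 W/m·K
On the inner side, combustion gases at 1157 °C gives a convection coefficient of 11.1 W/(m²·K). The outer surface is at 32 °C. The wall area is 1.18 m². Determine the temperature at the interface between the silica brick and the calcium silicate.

Treating each layer as a thermal resistance in series:
R_inner film = 1/(h_i·A) = 1/(11.1×1.18) = 0.07635 K/W
R_insulating firebrick = L/(kA) = 0.22/(0.264×1.18) = 0.7062 K/W
R_silica brick = L/(kA) = 0.205/(1.33×1.18) = 0.1306 K/W
R_calcium silicate = L/(kA) = 0.13/(0.078×1.18) = 1.412 K/W
R_cast iron = L/(kA) = 0.0039/(57.2×1.18) = 5.778×10^-5 K/W
R_total = 2.326 K/W;  Q = ΔT/R_total = 1125/2.326 = 483.7 W
T_interface = T_inner − Q·ΣR(inner→interface) = 1157 − 484×0.9132

T ≈ 715 °C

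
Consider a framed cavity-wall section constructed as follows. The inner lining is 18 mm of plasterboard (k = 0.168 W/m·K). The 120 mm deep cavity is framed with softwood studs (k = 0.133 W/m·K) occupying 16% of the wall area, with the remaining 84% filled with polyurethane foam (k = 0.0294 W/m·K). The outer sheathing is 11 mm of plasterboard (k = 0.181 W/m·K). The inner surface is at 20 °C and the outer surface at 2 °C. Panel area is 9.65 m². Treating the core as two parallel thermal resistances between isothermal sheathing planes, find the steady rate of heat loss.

Q ≈ 62.5 W

Sheathing layers in series; stud and cavity paths in parallel between them.
R_inner = 0.018/(0.168×9.65) = 0.0111 K/W
R_stud  = 0.12/(0.133×0.16×9.65) = 0.5844 K/W
R_cav   = 0.12/(0.0294×0.84×9.65) = 0.5035 K/W
1/R_core = 1/R_stud + 1/R_cav → R_core = 0.2705 K/W
R_outer = 0.011/(0.181×9.65) = 0.006298 K/W
R_total = 0.2879 K/W
Q = ΔT/R_total = 18/0.2879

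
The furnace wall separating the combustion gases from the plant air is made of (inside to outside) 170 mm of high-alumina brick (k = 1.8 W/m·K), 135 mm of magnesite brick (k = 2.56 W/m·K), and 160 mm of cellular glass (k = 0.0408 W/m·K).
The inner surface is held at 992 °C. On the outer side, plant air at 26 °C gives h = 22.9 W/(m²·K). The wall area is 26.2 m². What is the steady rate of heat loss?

Q ≈ 6150 W

Treating each layer as a thermal resistance in series:
R_high-alumina brick = L/(kA) = 0.17/(1.8×26.2) = 0.003605 K/W
R_magnesite brick = L/(kA) = 0.135/(2.56×26.2) = 0.002013 K/W
R_cellular glass = L/(kA) = 0.16/(0.0408×26.2) = 0.1497 K/W
R_outer film = 1/(h_o·A) = 1/(22.9×26.2) = 0.001667 K/W
R_total = 0.157 K/W
Q = ΔT / R_total = 966 / 0.157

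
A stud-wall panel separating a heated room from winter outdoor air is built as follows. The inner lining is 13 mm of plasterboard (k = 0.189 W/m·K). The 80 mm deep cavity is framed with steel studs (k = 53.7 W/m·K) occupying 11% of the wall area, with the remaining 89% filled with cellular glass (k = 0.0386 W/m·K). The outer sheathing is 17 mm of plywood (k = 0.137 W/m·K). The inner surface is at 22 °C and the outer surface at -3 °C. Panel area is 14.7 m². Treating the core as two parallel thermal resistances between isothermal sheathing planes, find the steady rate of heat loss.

Sheathing layers in series; stud and cavity paths in parallel between them.
R_inner = 0.013/(0.189×14.7) = 0.004679 K/W
R_stud  = 0.08/(53.7×0.11×14.7) = 9.213×10^-4 K/W
R_cav   = 0.08/(0.0386×0.89×14.7) = 0.1584 K/W
1/R_core = 1/R_stud + 1/R_cav → R_core = 9.16×10^-4 K/W
R_outer = 0.017/(0.137×14.7) = 0.008441 K/W
R_total = 0.01404 K/W
Q = ΔT/R_total = 25/0.01404

Q ≈ 1780 W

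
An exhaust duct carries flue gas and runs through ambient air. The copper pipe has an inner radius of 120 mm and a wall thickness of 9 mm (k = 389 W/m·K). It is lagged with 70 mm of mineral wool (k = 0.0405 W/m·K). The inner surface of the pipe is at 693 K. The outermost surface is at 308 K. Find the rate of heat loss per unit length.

q′ ≈ 226 W/m

Cylindrical conduction, so R = ln(r₂/r₁)/(2πkL) per layer, in series:
R_copper pipe wall = ln(129/120)/(2π×389×1) = 2.959×10^-5 K/W
R_mineral wool = ln(199/129)/(2π×0.0405×1) = 1.704 K/W
R_total = 1.704 K/W
Q = ΔT/R_total = 385/1.704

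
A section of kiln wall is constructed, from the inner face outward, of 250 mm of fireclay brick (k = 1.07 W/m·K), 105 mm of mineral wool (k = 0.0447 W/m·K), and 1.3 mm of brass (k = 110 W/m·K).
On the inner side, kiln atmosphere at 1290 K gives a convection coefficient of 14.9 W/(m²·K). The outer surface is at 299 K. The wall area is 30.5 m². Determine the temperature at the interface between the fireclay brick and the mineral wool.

Model the wall as resistances in series:
R_inner film = 1/(h_i·A) = 1/(14.9×30.5) = 0.0022 K/W
R_fireclay brick = L/(kA) = 0.25/(1.07×30.5) = 0.00766 K/W
R_mineral wool = L/(kA) = 0.105/(0.0447×30.5) = 0.07702 K/W
R_brass = L/(kA) = 0.0013/(110×30.5) = 3.875×10^-7 K/W
R_total = 0.08688 K/W;  Q = ΔT/R_total = 991/0.08688 = 11410 W
T_interface = T_inner − Q·ΣR(inner→interface) = 1290 − 11400×0.009861

T ≈ 1180 K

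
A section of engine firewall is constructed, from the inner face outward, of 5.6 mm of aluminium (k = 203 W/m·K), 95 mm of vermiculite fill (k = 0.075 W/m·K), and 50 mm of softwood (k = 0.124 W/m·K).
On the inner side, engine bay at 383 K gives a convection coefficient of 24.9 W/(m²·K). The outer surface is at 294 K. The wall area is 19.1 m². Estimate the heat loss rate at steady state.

Q ≈ 994 W

Series thermal resistances:
R_inner film = 1/(h_i·A) = 1/(24.9×19.1) = 0.002103 K/W
R_aluminium = L/(kA) = 0.0056/(203×19.1) = 1.444×10^-6 K/W
R_vermiculite fill = L/(kA) = 0.095/(0.075×19.1) = 0.06632 K/W
R_softwood = L/(kA) = 0.05/(0.124×19.1) = 0.02111 K/W
R_total = 0.08953 K/W
Q = ΔT / R_total = 89 / 0.08953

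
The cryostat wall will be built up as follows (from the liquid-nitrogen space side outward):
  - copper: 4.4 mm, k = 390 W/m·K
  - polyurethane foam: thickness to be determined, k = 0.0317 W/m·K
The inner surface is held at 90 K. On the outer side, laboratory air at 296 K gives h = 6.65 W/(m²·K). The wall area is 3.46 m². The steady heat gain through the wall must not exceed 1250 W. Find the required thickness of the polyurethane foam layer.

L ≈ 13.3 mm

Thermal resistances in series:
R_copper = L/(kA) = 0.0044/(390×3.46) = 3.261×10^-6 K/W
R_outer film = 1/(h_o·A) = 1/(6.65×3.46) = 0.04346 K/W
Sum of the known resistances R_other = 0.04346 K/W
Required total resistance R_tot = ΔT/Q_allow = 206/1250 = 0.1648 K/W
R_polyurethane foam = R_tot − R_other = 0.1213 K/W
L = R·k·A = 0.1213×0.0317×3.46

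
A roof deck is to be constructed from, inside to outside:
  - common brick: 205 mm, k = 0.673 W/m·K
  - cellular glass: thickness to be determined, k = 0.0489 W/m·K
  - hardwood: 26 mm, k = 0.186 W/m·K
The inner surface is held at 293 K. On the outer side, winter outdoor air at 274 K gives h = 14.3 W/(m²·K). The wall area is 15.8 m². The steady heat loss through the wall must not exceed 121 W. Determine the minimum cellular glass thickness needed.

Series thermal resistances:
R_common brick = L/(kA) = 0.205/(0.673×15.8) = 0.01928 K/W
R_hardwood = L/(kA) = 0.026/(0.186×15.8) = 0.008847 K/W
R_outer film = 1/(h_o·A) = 1/(14.3×15.8) = 0.004426 K/W
Sum of the known resistances R_other = 0.03255 K/W
Required total resistance R_tot = ΔT/Q_allow = 19/121 = 0.157 K/W
R_cellular glass = R_tot − R_other = 0.1245 K/W
L = R·k·A = 0.1245×0.0489×15.8

L ≈ 96.2 mm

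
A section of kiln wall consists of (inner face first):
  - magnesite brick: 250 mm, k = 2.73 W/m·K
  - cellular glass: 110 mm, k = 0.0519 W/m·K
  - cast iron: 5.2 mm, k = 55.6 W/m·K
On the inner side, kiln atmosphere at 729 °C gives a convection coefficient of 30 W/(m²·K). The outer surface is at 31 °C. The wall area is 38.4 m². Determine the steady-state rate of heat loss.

Q ≈ 11900 W

Treating each layer as a thermal resistance in series:
R_inner film = 1/(h_i·A) = 1/(30×38.4) = 8.681×10^-4 K/W
R_magnesite brick = L/(kA) = 0.25/(2.73×38.4) = 0.002385 K/W
R_cellular glass = L/(kA) = 0.11/(0.0519×38.4) = 0.05519 K/W
R_cast iron = L/(kA) = 0.0052/(55.6×38.4) = 2.436×10^-6 K/W
R_total = 0.05845 K/W
Q = ΔT / R_total = 698 / 0.05845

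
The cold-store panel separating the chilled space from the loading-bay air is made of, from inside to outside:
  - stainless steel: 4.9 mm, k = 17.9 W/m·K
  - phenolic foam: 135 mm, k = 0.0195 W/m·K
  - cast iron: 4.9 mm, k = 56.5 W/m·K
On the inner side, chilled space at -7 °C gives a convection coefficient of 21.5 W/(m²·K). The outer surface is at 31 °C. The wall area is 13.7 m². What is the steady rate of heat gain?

Q ≈ 74.7 W

Using the resistance-network approach (series):
R_inner film = 1/(h_i·A) = 1/(21.5×13.7) = 0.003395 K/W
R_stainless steel = L/(kA) = 0.0049/(17.9×13.7) = 1.998×10^-5 K/W
R_phenolic foam = L/(kA) = 0.135/(0.0195×13.7) = 0.5053 K/W
R_cast iron = L/(kA) = 0.0049/(56.5×13.7) = 6.33×10^-6 K/W
R_total = 0.5088 K/W
Q = ΔT / R_total = 38 / 0.5088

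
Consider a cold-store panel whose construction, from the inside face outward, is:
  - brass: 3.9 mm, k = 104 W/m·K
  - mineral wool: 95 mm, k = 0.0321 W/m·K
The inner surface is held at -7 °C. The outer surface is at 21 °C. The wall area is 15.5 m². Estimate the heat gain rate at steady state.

Using the resistance-network approach (series):
R_brass = L/(kA) = 0.0039/(104×15.5) = 2.419×10^-6 K/W
R_mineral wool = L/(kA) = 0.095/(0.0321×15.5) = 0.1909 K/W
R_total = 0.1909 K/W
Q = ΔT / R_total = 28 / 0.1909

Q ≈ 147 W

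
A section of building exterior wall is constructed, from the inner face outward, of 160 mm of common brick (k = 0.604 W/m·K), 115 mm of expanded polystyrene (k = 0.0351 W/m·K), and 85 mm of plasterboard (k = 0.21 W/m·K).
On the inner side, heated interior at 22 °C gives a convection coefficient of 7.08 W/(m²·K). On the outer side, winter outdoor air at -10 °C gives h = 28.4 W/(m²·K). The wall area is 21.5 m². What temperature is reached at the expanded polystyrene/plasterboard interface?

Series thermal resistances:
R_inner film = 1/(h_i·A) = 1/(7.08×21.5) = 0.006569 K/W
R_common brick = L/(kA) = 0.16/(0.604×21.5) = 0.01232 K/W
R_expanded polystyrene = L/(kA) = 0.115/(0.0351×21.5) = 0.1524 K/W
R_plasterboard = L/(kA) = 0.085/(0.21×21.5) = 0.01883 K/W
R_outer film = 1/(h_o·A) = 1/(28.4×21.5) = 0.001638 K/W
R_total = 0.1917 K/W;  Q = ΔT/R_total = 32/0.1917 = 166.9 W
T_interface = T_inner − Q·ΣR(inner→interface) = 22 − 167×0.1713

T ≈ -6.58 °C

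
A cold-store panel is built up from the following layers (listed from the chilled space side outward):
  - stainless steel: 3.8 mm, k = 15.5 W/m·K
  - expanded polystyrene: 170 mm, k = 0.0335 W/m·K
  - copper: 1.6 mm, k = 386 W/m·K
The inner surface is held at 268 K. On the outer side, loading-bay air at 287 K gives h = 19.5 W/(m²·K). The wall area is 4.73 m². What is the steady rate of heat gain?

Using the resistance-network approach (series):
R_stainless steel = L/(kA) = 0.0038/(15.5×4.73) = 5.183×10^-5 K/W
R_expanded polystyrene = L/(kA) = 0.17/(0.0335×4.73) = 1.073 K/W
R_copper = L/(kA) = 0.0016/(386×4.73) = 8.763×10^-7 K/W
R_outer film = 1/(h_o·A) = 1/(19.5×4.73) = 0.01084 K/W
R_total = 1.084 K/W
Q = ΔT / R_total = 19 / 1.084

Q ≈ 17.5 W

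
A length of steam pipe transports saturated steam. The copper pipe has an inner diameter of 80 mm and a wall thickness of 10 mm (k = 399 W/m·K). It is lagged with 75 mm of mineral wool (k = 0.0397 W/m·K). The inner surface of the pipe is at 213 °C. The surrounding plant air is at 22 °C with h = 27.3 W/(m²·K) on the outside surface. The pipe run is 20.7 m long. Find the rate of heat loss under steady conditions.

Cylindrical conduction, so R = ln(r₂/r₁)/(2πkL) per layer, in series:
R_copper pipe wall = ln(50/40)/(2π×399×20.7) = 4.3×10^-6 K/W
R_mineral wool = ln(125/50)/(2π×0.0397×20.7) = 0.1775 K/W
R_outer film = 1/(h_o·2πr_oL) = 1/(27.3×2π×0.125×20.7) = 0.002253 K/W
R_total = 0.1797 K/W
Q = ΔT/R_total = 191/0.1797

Q ≈ 1060 W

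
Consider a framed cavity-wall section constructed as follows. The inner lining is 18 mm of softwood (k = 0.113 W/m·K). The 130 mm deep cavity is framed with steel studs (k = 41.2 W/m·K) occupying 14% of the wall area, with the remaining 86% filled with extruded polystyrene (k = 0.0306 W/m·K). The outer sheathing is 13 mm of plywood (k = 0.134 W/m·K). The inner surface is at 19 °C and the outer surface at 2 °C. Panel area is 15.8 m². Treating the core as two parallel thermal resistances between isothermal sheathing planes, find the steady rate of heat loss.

Sheathing layers in series; stud and cavity paths in parallel between them.
R_inner = 0.018/(0.113×15.8) = 0.01008 K/W
R_stud  = 0.13/(41.2×0.14×15.8) = 0.001426 K/W
R_cav   = 0.13/(0.0306×0.86×15.8) = 0.3127 K/W
1/R_core = 1/R_stud + 1/R_cav → R_core = 0.00142 K/W
R_outer = 0.013/(0.134×15.8) = 0.00614 K/W
R_total = 0.01764 K/W
Q = ΔT/R_total = 17/0.01764

Q ≈ 964 W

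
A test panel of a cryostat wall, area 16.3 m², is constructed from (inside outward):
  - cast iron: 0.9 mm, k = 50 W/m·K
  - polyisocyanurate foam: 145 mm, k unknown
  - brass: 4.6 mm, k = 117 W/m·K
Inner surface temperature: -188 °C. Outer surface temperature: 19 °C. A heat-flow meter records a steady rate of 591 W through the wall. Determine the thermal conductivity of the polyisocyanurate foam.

k ≈ 0.0254 W/(m·K)

Using the resistance-network approach (series):
R_cast iron = L/(kA) = 0.0009/(50×16.3) = 1.104×10^-6 K/W
R_brass = L/(kA) = 0.0046/(117×16.3) = 2.412×10^-6 K/W
Sum of known resistances R_other = 3.516×10^-6 K/W
Total R = ΔT/Q = 207/591 = 0.3503 K/W
R_polyisocyanurate foam = R_total − R_other = 0.3503 K/W
k = L/(R·A) = 0.145/(0.3503×16.3)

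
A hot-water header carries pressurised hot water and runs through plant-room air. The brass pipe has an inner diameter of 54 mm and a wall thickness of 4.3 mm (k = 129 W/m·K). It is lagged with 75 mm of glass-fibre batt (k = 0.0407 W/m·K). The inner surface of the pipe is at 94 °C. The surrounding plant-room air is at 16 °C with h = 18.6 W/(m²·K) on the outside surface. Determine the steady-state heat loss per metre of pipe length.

Cylindrical conduction, so R = ln(r₂/r₁)/(2πkL) per layer, in series:
R_brass pipe wall = ln(31.3/27)/(2π×129×1) = 1.823×10^-4 K/W
R_glass-fibre batt = ln(106.3/31.3)/(2π×0.0407×1) = 4.781 K/W
R_outer film = 1/(h_o·2πr_oL) = 1/(18.6×2π×0.1063×1) = 0.0805 K/W
R_total = 4.862 K/W
Q = ΔT/R_total = 78/4.862

q′ ≈ 16 W/m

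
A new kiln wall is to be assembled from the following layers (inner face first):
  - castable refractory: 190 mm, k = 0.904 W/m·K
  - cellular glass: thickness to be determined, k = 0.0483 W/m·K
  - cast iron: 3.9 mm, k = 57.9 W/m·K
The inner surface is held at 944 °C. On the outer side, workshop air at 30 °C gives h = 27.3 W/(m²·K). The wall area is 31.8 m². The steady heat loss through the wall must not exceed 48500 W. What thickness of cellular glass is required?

L ≈ 17 mm

Using the resistance-network approach (series):
R_castable refractory = L/(kA) = 0.19/(0.904×31.8) = 0.006609 K/W
R_cast iron = L/(kA) = 0.0039/(57.9×31.8) = 2.118×10^-6 K/W
R_outer film = 1/(h_o·A) = 1/(27.3×31.8) = 0.001152 K/W
Sum of the known resistances R_other = 0.007763 K/W
Required total resistance R_tot = ΔT/Q_allow = 914/48500 = 0.01885 K/W
R_cellular glass = R_tot − R_other = 0.01108 K/W
L = R·k·A = 0.01108×0.0483×31.8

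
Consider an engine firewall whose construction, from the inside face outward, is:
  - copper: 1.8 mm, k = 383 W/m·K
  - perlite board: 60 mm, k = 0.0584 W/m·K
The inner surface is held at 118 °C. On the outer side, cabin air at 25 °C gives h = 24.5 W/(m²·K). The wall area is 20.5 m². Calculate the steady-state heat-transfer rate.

Q ≈ 1780 W

Thermal resistances in series:
R_copper = L/(kA) = 0.0018/(383×20.5) = 2.293×10^-7 K/W
R_perlite board = L/(kA) = 0.06/(0.0584×20.5) = 0.05012 K/W
R_outer film = 1/(h_o·A) = 1/(24.5×20.5) = 0.001991 K/W
R_total = 0.05211 K/W
Q = ΔT / R_total = 93 / 0.05211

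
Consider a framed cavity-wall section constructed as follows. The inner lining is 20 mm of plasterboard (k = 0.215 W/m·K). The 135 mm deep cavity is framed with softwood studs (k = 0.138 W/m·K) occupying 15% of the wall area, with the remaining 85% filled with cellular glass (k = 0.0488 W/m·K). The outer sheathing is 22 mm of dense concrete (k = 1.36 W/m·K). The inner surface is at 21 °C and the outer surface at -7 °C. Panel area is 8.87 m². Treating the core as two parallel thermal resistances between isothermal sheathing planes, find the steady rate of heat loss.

Q ≈ 109 W

Sheathing layers in series; stud and cavity paths in parallel between them.
R_inner = 0.02/(0.215×8.87) = 0.01049 K/W
R_stud  = 0.135/(0.138×0.15×8.87) = 0.7353 K/W
R_cav   = 0.135/(0.0488×0.85×8.87) = 0.3669 K/W
1/R_core = 1/R_stud + 1/R_cav → R_core = 0.2448 K/W
R_outer = 0.022/(1.36×8.87) = 0.001824 K/W
R_total = 0.2571 K/W
Q = ΔT/R_total = 28/0.2571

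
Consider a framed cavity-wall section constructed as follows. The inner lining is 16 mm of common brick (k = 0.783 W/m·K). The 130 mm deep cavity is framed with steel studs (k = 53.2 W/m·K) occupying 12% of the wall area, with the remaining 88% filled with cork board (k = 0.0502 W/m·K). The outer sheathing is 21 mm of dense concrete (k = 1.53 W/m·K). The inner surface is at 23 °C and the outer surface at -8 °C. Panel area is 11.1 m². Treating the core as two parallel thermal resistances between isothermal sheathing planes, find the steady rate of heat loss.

Sheathing layers in series; stud and cavity paths in parallel between them.
R_inner = 0.016/(0.783×11.1) = 0.001841 K/W
R_stud  = 0.13/(53.2×0.12×11.1) = 0.001835 K/W
R_cav   = 0.13/(0.0502×0.88×11.1) = 0.2651 K/W
1/R_core = 1/R_stud + 1/R_cav → R_core = 0.001822 K/W
R_outer = 0.021/(1.53×11.1) = 0.001237 K/W
R_total = 0.004899 K/W
Q = ΔT/R_total = 31/0.004899

Q ≈ 6330 W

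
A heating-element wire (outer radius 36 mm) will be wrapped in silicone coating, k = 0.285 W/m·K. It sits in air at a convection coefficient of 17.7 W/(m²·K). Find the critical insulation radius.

r_cr ≈ 16.1 mm

For a cylinder r_cr = k/h = 0.285/17.7
r_cr = 16.1 mm; since the bare radius (36 mm) is above r_cr, any added insulation will reduce heat loss.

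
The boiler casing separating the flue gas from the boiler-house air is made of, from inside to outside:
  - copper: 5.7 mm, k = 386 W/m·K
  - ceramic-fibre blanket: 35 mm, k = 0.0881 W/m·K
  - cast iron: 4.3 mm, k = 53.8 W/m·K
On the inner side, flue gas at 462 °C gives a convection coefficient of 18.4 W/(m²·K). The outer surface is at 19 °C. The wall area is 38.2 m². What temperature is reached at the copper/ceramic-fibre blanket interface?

Using the resistance-network approach (series):
R_inner film = 1/(h_i·A) = 1/(18.4×38.2) = 0.001423 K/W
R_copper = L/(kA) = 0.0057/(386×38.2) = 3.866×10^-7 K/W
R_ceramic-fibre blanket = L/(kA) = 0.035/(0.0881×38.2) = 0.0104 K/W
R_cast iron = L/(kA) = 0.0043/(53.8×38.2) = 2.092×10^-6 K/W
R_total = 0.01183 K/W;  Q = ΔT/R_total = 443/0.01183 = 37460 W
T_interface = T_inner − Q·ΣR(inner→interface) = 462 − 37500×0.001423

T ≈ 409 °C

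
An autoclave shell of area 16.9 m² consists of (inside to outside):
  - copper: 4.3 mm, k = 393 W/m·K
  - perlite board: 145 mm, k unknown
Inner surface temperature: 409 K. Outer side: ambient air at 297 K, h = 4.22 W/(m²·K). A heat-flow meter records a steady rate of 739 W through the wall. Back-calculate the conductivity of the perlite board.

Using the resistance-network approach (series):
R_copper = L/(kA) = 0.0043/(393×16.9) = 6.474×10^-7 K/W
R_outer film = 1/(h_o·A) = 1/(4.22×16.9) = 0.01402 K/W
Sum of known resistances R_other = 0.01402 K/W
Total R = ΔT/Q = 112/739 = 0.1516 K/W
R_perlite board = R_total − R_other = 0.1375 K/W
k = L/(R·A) = 0.145/(0.1375×16.9)

k ≈ 0.0624 W/(m·K)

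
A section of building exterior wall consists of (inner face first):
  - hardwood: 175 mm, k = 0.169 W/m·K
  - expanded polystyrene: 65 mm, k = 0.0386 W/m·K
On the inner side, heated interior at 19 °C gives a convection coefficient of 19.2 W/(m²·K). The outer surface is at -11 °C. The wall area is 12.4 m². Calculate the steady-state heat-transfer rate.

Q ≈ 134 W

Treating each layer as a thermal resistance in series:
R_inner film = 1/(h_i·A) = 1/(19.2×12.4) = 0.0042 K/W
R_hardwood = L/(kA) = 0.175/(0.169×12.4) = 0.08351 K/W
R_expanded polystyrene = L/(kA) = 0.065/(0.0386×12.4) = 0.1358 K/W
R_total = 0.2235 K/W
Q = ΔT / R_total = 30 / 0.2235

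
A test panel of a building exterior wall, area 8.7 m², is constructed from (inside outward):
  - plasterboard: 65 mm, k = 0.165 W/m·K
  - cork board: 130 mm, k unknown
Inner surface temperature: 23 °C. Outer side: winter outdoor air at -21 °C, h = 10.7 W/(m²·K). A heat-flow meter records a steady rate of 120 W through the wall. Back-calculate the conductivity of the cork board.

k ≈ 0.0481 W/(m·K)

Series thermal resistances:
R_plasterboard = L/(kA) = 0.065/(0.165×8.7) = 0.04528 K/W
R_outer film = 1/(h_o·A) = 1/(10.7×8.7) = 0.01074 K/W
Sum of known resistances R_other = 0.05602 K/W
Total R = ΔT/Q = 44/120 = 0.3667 K/W
R_cork board = R_total − R_other = 0.3106 K/W
k = L/(R·A) = 0.13/(0.3106×8.7)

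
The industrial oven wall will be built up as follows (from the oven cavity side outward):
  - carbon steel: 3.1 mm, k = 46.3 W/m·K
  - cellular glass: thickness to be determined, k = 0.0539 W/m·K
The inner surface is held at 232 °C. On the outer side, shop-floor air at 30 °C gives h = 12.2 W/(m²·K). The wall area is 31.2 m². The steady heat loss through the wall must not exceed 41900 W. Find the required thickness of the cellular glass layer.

L ≈ 3.69 mm

Using the resistance-network approach (series):
R_carbon steel = L/(kA) = 0.0031/(46.3×31.2) = 2.146×10^-6 K/W
R_outer film = 1/(h_o·A) = 1/(12.2×31.2) = 0.002627 K/W
Sum of the known resistances R_other = 0.002629 K/W
Required total resistance R_tot = ΔT/Q_allow = 202/41900 = 0.004821 K/W
R_cellular glass = R_tot − R_other = 0.002192 K/W
L = R·k·A = 0.002192×0.0539×31.2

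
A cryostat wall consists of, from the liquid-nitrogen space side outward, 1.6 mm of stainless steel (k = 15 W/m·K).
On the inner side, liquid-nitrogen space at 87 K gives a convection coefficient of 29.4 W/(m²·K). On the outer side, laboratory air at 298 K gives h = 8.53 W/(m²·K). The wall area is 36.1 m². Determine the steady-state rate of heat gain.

Q ≈ 50300 W

Treating each layer as a thermal resistance in series:
R_inner film = 1/(h_i·A) = 1/(29.4×36.1) = 9.422×10^-4 K/W
R_stainless steel = L/(kA) = 0.0016/(15×36.1) = 2.955×10^-6 K/W
R_outer film = 1/(h_o·A) = 1/(8.53×36.1) = 0.003247 K/W
R_total = 0.004193 K/W
Q = ΔT / R_total = 211 / 0.004193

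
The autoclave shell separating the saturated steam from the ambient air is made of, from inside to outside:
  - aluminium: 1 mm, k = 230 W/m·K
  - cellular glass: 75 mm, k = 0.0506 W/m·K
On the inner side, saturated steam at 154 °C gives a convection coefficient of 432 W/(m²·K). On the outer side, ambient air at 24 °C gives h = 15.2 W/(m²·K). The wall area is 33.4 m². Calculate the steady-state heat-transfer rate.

Q ≈ 2800 W

Treating each layer as a thermal resistance in series:
R_inner film = 1/(h_i·A) = 1/(432×33.4) = 6.931×10^-5 K/W
R_aluminium = L/(kA) = 0.001/(230×33.4) = 1.302×10^-7 K/W
R_cellular glass = L/(kA) = 0.075/(0.0506×33.4) = 0.04438 K/W
R_outer film = 1/(h_o·A) = 1/(15.2×33.4) = 0.00197 K/W
R_total = 0.04642 K/W
Q = ΔT / R_total = 130 / 0.04642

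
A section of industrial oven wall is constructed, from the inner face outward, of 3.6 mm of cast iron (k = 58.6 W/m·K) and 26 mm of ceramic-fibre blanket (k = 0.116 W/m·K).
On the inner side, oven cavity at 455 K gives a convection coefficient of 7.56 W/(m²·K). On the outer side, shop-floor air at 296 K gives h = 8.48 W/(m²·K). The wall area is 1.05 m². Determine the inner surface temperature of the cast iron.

Treating each layer as a thermal resistance in series:
R_inner film = 1/(h_i·A) = 1/(7.56×1.05) = 0.126 K/W
R_cast iron = L/(kA) = 0.0036/(58.6×1.05) = 5.851×10^-5 K/W
R_ceramic-fibre blanket = L/(kA) = 0.026/(0.116×1.05) = 0.2135 K/W
R_outer film = 1/(h_o·A) = 1/(8.48×1.05) = 0.1123 K/W
R_total = 0.4518 K/W;  Q = ΔT/R_total = 159/0.4518 = 351.9 W
T_interface = T_inner − Q·ΣR(inner→interface) = 455 − 352×0.126

T ≈ 411 K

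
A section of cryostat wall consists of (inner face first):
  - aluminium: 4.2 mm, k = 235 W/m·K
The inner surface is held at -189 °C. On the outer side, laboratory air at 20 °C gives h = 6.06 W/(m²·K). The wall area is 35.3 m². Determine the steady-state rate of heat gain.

Q ≈ 44700 W

Using the resistance-network approach (series):
R_aluminium = L/(kA) = 0.0042/(235×35.3) = 5.063×10^-7 K/W
R_outer film = 1/(h_o·A) = 1/(6.06×35.3) = 0.004675 K/W
R_total = 0.004675 K/W
Q = ΔT / R_total = 209 / 0.004675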